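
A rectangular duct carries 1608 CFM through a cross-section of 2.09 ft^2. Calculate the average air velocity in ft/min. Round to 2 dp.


V = 1608 / 2.09 = 769.38 ft/min

769.38 ft/min


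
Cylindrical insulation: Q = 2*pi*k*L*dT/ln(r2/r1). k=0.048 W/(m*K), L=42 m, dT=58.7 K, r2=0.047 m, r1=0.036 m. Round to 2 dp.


Q = 2*pi*0.048*42*58.7/ln(0.047/0.036) = 2788.70 W

2788.70 W


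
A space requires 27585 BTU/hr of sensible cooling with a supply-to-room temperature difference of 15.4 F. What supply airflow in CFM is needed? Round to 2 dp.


CFM = 27585 / (1.08 * 15.4) = 1658.55

1658.55 CFM


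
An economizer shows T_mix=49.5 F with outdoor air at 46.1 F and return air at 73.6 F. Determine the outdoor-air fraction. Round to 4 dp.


frac = (49.5 - 73.6) / (46.1 - 73.6) = 0.8764

0.8764


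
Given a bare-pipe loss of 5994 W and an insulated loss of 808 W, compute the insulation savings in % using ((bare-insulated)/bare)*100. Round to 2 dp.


Savings = ((5994-808)/5994)*100 = 86.52 %

86.52 %


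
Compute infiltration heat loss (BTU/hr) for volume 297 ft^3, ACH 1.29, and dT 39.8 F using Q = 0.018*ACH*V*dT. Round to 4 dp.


Q = 0.018 * 1.29 * 297 * 39.8 = 274.4743 BTU/hr

274.4743 BTU/hr


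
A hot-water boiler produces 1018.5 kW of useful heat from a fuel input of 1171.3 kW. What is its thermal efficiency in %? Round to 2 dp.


eta = (1018.5/1171.3)*100 = 86.95 %

86.95 %


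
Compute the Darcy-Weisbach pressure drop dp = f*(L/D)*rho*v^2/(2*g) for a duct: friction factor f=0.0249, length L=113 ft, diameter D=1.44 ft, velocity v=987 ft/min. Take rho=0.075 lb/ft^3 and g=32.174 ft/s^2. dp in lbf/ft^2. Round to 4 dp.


v_fps = 987/60 = 16.45 ft/s
dp = 0.0249*(113/1.44)*0.075*16.45^2/(2*32.174) = 0.6163 lbf/ft^2

0.6163 lbf/ft^2


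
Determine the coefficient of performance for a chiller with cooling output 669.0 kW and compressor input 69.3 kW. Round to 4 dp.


COP = 669.0 / 69.3 = 9.6537

9.6537


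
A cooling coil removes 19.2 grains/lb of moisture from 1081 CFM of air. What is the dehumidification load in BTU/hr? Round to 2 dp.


Q = 0.68 * 1081 * 19.2 = 14113.54 BTU/hr

14113.54 BTU/hr


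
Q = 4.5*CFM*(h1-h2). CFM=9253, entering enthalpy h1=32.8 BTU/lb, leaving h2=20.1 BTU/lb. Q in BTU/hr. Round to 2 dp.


Q = 4.5 * 9253 * (32.8 - 20.1) = 528808.95 BTU/hr

528808.95 BTU/hr


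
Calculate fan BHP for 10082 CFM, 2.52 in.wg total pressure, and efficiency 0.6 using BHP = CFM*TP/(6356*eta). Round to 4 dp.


BHP = 10082 * 2.52 / (6356 * 0.6) = 6.6621 hp

6.6621 hp


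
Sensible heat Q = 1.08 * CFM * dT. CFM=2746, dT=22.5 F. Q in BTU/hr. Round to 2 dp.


Q = 1.08 * 2746 * 22.5 = 66727.80 BTU/hr

66727.80 BTU/hr


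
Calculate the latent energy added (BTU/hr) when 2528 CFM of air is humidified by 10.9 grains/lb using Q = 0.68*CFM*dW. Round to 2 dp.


Q = 0.68 * 2528 * 10.9 = 18737.54 BTU/hr

18737.54 BTU/hr


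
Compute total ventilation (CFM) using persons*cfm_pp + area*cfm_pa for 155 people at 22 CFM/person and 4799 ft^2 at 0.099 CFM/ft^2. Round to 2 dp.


Total = 155*22 + 4799*0.099 = 3885.10 CFM

3885.10 CFM


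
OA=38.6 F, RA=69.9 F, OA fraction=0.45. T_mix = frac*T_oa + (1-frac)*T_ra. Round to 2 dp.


T_mix = 0.45*38.6 + 0.55*69.9 = 55.82 F

55.82 F


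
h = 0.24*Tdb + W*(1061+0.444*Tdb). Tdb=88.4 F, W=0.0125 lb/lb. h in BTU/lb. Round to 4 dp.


h = 0.24*88.4 + 0.0125*(1061+0.444*88.4) = 34.9691 BTU/lb

34.9691 BTU/lb


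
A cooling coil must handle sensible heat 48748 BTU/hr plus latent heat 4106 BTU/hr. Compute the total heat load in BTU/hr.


Qt = 48748 + 4106 = 52854 BTU/hr

52854 BTU/hr


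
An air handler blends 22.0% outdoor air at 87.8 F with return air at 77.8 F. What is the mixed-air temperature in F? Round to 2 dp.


T_mix = 77.8 + (22.0/100)*(87.8-77.8) = 80.00 F

80.00 F


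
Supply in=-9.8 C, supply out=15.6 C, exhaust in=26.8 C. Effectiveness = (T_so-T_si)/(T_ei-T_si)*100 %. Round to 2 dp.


eff = (15.6-(-9.8))/(26.8-(-9.8))*100 = 69.40 %

69.40 %


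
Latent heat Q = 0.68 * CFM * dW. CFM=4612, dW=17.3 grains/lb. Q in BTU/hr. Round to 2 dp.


Q = 0.68 * 4612 * 17.3 = 54255.57 BTU/hr

54255.57 BTU/hr


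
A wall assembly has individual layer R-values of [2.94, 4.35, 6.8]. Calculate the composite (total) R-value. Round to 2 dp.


R_total = 2.94 + 4.35 + 6.8 = 14.09

14.09


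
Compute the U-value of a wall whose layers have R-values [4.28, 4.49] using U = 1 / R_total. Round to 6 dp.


R_total = 4.28 + 4.49 = 8.77
U = 1/8.77 = 0.114025

0.114025


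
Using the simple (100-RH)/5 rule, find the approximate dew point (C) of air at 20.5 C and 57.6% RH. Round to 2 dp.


Td = 20.5 - (100-57.6)/5 = 12.02 C

12.02 C


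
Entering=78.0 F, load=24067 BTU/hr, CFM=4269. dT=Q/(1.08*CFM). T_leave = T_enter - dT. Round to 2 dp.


dT = 24067/(1.08*4269) = 5.2200
T_leave = 78.0 - 5.2200 = 72.78 F

72.78 F


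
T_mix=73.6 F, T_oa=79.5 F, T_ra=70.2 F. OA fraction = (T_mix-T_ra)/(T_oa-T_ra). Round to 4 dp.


frac = (73.6 - 70.2) / (79.5 - 70.2) = 0.3656

0.3656


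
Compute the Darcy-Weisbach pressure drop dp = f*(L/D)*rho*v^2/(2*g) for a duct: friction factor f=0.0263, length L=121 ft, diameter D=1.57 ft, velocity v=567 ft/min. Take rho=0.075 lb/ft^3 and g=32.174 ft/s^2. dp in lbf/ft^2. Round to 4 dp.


v_fps = 567/60 = 9.45 ft/s
dp = 0.0263*(121/1.57)*0.075*9.45^2/(2*32.174) = 0.2110 lbf/ft^2

0.2110 lbf/ft^2


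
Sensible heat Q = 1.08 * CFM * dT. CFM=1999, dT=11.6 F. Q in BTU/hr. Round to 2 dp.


Q = 1.08 * 1999 * 11.6 = 25043.47 BTU/hr

25043.47 BTU/hr


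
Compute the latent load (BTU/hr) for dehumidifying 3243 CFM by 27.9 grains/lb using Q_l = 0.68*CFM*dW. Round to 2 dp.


Q = 0.68 * 3243 * 27.9 = 61526.20 BTU/hr

61526.20 BTU/hr


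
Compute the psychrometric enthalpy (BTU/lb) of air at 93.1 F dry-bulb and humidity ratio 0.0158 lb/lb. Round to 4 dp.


h = 0.24*93.1 + 0.0158*(1061+0.444*93.1) = 39.7609 BTU/lb

39.7609 BTU/lb


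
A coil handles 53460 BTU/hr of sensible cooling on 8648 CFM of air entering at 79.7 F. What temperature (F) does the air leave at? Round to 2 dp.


dT = 53460/(1.08*8648) = 5.7239
T_leave = 79.7 - 5.7239 = 73.98 F

73.98 F


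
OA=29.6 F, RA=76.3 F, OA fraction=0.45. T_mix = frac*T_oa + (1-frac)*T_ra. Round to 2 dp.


T_mix = 0.45*29.6 + 0.55*76.3 = 55.29 F

55.29 F


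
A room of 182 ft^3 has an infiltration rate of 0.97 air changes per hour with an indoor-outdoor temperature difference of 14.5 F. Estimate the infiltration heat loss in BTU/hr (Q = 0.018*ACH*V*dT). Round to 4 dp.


Q = 0.018 * 0.97 * 182 * 14.5 = 46.0769 BTU/hr

46.0769 BTU/hr


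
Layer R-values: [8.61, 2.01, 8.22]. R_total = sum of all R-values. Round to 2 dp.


R_total = 8.61 + 2.01 + 8.22 = 18.84

18.84


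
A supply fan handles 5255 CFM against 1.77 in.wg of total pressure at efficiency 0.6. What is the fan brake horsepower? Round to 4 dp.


BHP = 5255 * 1.77 / (6356 * 0.6) = 2.4390 hp

2.4390 hp


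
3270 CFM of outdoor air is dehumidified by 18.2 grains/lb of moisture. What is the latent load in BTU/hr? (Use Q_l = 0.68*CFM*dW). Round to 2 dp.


Q = 0.68 * 3270 * 18.2 = 40469.52 BTU/hr

40469.52 BTU/hr


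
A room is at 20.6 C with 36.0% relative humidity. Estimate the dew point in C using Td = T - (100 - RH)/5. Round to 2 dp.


Td = 20.6 - (100-36.0)/5 = 7.80 C

7.80 C


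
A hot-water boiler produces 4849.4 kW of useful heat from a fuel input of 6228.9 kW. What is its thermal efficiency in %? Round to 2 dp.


eta = (4849.4/6228.9)*100 = 77.85 %

77.85 %


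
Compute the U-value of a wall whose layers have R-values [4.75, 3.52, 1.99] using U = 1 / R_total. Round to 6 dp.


R_total = 4.75 + 3.52 + 1.99 = 10.26
U = 1/10.26 = 0.097466

0.097466


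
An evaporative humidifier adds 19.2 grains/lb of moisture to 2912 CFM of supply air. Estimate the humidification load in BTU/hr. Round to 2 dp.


Q = 0.68 * 2912 * 19.2 = 38019.07 BTU/hr

38019.07 BTU/hr


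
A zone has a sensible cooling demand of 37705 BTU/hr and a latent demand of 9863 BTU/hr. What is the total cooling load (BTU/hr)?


Qt = 37705 + 9863 = 47568 BTU/hr

47568 BTU/hr


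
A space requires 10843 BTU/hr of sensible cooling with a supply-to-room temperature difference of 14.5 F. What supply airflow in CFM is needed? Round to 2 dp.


CFM = 10843 / (1.08 * 14.5) = 692.40

692.40 CFM


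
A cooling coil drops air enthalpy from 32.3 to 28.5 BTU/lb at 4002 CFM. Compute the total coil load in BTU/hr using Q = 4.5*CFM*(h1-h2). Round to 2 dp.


Q = 4.5 * 4002 * (32.3 - 28.5) = 68434.20 BTU/hr

68434.20 BTU/hr


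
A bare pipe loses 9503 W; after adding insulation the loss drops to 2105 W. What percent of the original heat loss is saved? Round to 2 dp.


Savings = ((9503-2105)/9503)*100 = 77.85 %

77.85 %


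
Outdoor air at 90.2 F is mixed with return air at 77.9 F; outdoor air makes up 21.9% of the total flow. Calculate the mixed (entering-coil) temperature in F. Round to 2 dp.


T_mix = 77.9 + (21.9/100)*(90.2-77.9) = 80.59 F

80.59 F


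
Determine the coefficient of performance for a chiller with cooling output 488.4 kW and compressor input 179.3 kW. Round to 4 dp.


COP = 488.4 / 179.3 = 2.7239

2.7239


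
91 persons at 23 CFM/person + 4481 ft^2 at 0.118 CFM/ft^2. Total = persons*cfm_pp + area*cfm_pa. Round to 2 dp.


Total = 91*23 + 4481*0.118 = 2621.76 CFM

2621.76 CFM


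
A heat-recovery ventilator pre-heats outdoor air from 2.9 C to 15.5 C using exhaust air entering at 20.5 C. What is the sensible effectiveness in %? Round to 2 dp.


eff = (15.5-2.9)/(20.5-2.9)*100 = 71.59 %

71.59 %


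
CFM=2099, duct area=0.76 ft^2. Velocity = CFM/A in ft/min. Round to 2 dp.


V = 2099 / 0.76 = 2761.84 ft/min

2761.84 ft/min


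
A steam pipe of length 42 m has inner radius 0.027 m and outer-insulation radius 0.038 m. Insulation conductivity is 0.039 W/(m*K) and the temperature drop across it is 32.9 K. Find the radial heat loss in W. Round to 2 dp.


Q = 2*pi*0.039*42*32.9/ln(0.038/0.027) = 990.79 W

990.79 W


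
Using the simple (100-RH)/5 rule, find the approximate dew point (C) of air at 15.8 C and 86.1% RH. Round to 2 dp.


Td = 15.8 - (100-86.1)/5 = 13.02 C

13.02 C


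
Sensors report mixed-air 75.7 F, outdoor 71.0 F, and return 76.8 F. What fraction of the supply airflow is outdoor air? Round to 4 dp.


frac = (75.7 - 76.8) / (71.0 - 76.8) = 0.1897

0.1897


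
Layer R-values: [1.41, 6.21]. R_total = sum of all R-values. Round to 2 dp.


R_total = 1.41 + 6.21 = 7.62

7.62


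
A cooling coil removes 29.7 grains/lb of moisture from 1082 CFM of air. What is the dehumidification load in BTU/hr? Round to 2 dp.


Q = 0.68 * 1082 * 29.7 = 21852.07 BTU/hr

21852.07 BTU/hr


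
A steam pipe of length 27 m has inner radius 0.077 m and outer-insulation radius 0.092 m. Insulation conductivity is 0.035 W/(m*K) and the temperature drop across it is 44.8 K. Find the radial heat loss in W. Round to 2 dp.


Q = 2*pi*0.035*27*44.8/ln(0.092/0.077) = 1494.55 W

1494.55 W


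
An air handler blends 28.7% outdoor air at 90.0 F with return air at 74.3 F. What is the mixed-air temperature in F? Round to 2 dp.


T_mix = 74.3 + (28.7/100)*(90.0-74.3) = 78.81 F

78.81 F


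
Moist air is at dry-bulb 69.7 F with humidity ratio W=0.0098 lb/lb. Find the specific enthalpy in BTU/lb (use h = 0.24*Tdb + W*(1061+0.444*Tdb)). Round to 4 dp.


h = 0.24*69.7 + 0.0098*(1061+0.444*69.7) = 27.4291 BTU/lb

27.4291 BTU/lb


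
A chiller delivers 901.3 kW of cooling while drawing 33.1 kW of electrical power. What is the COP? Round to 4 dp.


COP = 901.3 / 33.1 = 27.2296

27.2296


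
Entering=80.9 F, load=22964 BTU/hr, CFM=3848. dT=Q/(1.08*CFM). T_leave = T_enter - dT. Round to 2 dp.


dT = 22964/(1.08*3848) = 5.5257
T_leave = 80.9 - 5.5257 = 75.37 F

75.37 F


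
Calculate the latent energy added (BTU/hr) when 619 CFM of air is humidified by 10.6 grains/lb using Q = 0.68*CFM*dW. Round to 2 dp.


Q = 0.68 * 619 * 10.6 = 4461.75 BTU/hr

4461.75 BTU/hr


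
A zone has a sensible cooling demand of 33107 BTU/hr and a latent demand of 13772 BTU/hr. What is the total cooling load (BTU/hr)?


Qt = 33107 + 13772 = 46879 BTU/hr

46879 BTU/hr


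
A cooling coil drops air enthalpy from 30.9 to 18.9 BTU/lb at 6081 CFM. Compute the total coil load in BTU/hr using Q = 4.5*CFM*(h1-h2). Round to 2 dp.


Q = 4.5 * 6081 * (30.9 - 18.9) = 328374.00 BTU/hr

328374.00 BTU/hr


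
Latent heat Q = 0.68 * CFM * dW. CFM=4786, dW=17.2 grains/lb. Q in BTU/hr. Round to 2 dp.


Q = 0.68 * 4786 * 17.2 = 55977.06 BTU/hr

55977.06 BTU/hr


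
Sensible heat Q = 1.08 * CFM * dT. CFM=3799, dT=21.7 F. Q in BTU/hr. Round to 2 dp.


Q = 1.08 * 3799 * 21.7 = 89033.36 BTU/hr

89033.36 BTU/hr


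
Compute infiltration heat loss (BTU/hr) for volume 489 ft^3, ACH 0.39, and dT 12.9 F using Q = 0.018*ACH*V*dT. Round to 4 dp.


Q = 0.018 * 0.39 * 489 * 12.9 = 44.2829 BTU/hr

44.2829 BTU/hr


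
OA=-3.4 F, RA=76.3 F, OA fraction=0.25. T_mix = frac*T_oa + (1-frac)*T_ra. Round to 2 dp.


T_mix = 0.25*(-3.4) + 0.75*76.3 = 56.38 F

56.38 F


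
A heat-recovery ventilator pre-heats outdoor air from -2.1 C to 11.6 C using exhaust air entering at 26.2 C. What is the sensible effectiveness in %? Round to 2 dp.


eff = (11.6-(-2.1))/(26.2-(-2.1))*100 = 48.41 %

48.41 %


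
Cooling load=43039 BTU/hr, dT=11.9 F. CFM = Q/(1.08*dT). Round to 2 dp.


CFM = 43039 / (1.08 * 11.9) = 3348.82

3348.82 CFM


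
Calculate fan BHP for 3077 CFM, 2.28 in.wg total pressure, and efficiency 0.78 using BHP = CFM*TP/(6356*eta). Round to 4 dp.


BHP = 3077 * 2.28 / (6356 * 0.78) = 1.4151 hp

1.4151 hp


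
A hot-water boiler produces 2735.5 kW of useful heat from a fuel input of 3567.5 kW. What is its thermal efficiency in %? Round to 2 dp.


eta = (2735.5/3567.5)*100 = 76.68 %

76.68 %


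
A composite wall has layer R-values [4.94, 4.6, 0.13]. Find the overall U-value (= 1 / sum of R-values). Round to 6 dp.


R_total = 4.94 + 4.6 + 0.13 = 9.67
U = 1/9.67 = 0.103413

0.103413


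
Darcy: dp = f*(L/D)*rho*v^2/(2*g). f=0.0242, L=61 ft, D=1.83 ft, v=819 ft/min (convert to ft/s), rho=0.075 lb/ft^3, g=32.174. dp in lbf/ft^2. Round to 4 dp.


v_fps = 819/60 = 13.65 ft/s
dp = 0.0242*(61/1.83)*0.075*13.65^2/(2*32.174) = 0.1752 lbf/ft^2

0.1752 lbf/ft^2


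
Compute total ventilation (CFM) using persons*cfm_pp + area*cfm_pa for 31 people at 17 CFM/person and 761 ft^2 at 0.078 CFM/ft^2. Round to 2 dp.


Total = 31*17 + 761*0.078 = 586.36 CFM

586.36 CFM


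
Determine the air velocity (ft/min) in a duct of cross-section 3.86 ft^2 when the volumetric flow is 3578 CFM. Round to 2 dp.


V = 3578 / 3.86 = 926.94 ft/min

926.94 ft/min


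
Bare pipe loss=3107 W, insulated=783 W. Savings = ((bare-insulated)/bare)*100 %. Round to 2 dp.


Savings = ((3107-783)/3107)*100 = 74.80 %

74.80 %


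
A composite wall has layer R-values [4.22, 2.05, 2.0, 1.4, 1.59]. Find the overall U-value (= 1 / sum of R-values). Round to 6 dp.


R_total = 4.22 + 2.05 + 2.0 + 1.4 + 1.59 = 11.26
U = 1/11.26 = 0.088810

0.088810


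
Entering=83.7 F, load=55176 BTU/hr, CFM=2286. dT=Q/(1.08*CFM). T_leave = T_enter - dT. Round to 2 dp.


dT = 55176/(1.08*2286) = 22.3486
T_leave = 83.7 - 22.3486 = 61.35 F

61.35 F


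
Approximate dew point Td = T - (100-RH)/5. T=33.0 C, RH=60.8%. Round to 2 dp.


Td = 33.0 - (100-60.8)/5 = 25.16 C

25.16 C


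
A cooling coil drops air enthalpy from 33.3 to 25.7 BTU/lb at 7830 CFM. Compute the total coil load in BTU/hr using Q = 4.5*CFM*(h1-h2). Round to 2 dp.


Q = 4.5 * 7830 * (33.3 - 25.7) = 267786.00 BTU/hr

267786.00 BTU/hr


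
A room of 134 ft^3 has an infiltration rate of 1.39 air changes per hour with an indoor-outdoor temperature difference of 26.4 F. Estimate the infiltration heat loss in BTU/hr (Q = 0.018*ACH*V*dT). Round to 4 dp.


Q = 0.018 * 1.39 * 134 * 26.4 = 88.5108 BTU/hr

88.5108 BTU/hr


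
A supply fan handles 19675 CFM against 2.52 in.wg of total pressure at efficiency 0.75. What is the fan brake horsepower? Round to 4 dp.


BHP = 19675 * 2.52 / (6356 * 0.75) = 10.4009 hp

10.4009 hp


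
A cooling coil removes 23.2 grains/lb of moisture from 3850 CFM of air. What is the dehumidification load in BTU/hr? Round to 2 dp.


Q = 0.68 * 3850 * 23.2 = 60737.60 BTU/hr

60737.60 BTU/hr


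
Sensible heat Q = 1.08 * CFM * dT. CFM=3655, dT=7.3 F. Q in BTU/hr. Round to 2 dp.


Q = 1.08 * 3655 * 7.3 = 28816.02 BTU/hr

28816.02 BTU/hr


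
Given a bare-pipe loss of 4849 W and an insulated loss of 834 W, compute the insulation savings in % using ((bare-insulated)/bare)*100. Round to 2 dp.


Savings = ((4849-834)/4849)*100 = 82.80 %

82.80 %


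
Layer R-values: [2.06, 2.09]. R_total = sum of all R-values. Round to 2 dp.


R_total = 2.06 + 2.09 = 4.15

4.15


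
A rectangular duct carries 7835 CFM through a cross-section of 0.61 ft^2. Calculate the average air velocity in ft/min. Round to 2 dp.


V = 7835 / 0.61 = 12844.26 ft/min

12844.26 ft/min


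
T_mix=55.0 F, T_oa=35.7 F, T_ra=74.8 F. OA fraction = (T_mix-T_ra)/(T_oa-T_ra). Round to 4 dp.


frac = (55.0 - 74.8) / (35.7 - 74.8) = 0.5064

0.5064


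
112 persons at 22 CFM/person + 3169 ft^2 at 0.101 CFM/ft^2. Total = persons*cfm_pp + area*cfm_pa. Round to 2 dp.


Total = 112*22 + 3169*0.101 = 2784.07 CFM

2784.07 CFM


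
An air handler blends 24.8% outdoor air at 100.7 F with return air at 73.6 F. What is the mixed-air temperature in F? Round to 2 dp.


T_mix = 73.6 + (24.8/100)*(100.7-73.6) = 80.32 F

80.32 F


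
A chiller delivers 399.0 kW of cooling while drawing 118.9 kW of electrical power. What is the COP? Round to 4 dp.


COP = 399.0 / 118.9 = 3.3558

3.3558


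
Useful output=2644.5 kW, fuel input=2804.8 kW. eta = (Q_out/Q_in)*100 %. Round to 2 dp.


eta = (2644.5/2804.8)*100 = 94.28 %

94.28 %


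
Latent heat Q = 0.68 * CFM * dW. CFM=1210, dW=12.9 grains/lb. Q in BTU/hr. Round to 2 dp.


Q = 0.68 * 1210 * 12.9 = 10614.12 BTU/hr

10614.12 BTU/hr


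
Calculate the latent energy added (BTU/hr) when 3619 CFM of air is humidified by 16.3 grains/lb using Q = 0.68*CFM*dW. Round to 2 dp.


Q = 0.68 * 3619 * 16.3 = 40113.00 BTU/hr

40113.00 BTU/hr


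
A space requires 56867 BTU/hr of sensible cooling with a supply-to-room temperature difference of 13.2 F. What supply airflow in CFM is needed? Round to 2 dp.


CFM = 56867 / (1.08 * 13.2) = 3988.99

3988.99 CFM


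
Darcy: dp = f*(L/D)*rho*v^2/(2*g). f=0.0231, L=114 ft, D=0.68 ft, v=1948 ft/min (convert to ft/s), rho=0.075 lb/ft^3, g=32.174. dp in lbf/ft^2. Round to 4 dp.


v_fps = 1948/60 = 32.4667 ft/s
dp = 0.0231*(114/0.68)*0.075*32.4667^2/(2*32.174) = 4.7578 lbf/ft^2

4.7578 lbf/ft^2


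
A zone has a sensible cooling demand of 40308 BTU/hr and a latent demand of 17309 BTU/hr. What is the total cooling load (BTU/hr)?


Qt = 40308 + 17309 = 57617 BTU/hr

57617 BTU/hr


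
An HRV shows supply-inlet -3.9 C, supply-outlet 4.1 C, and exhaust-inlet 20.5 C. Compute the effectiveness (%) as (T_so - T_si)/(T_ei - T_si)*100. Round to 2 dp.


eff = (4.1-(-3.9))/(20.5-(-3.9))*100 = 32.79 %

32.79 %


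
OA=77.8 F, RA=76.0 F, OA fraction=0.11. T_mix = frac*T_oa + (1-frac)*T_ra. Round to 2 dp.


T_mix = 0.11*77.8 + 0.89*76.0 = 76.20 F

76.20 F


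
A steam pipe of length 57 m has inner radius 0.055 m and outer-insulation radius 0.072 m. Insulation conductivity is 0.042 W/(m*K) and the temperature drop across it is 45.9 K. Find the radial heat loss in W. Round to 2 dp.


Q = 2*pi*0.042*57*45.9/ln(0.072/0.055) = 2563.46 W

2563.46 W


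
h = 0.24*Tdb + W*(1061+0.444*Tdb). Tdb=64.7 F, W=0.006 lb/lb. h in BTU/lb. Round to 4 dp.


h = 0.24*64.7 + 0.006*(1061+0.444*64.7) = 22.0664 BTU/lb

22.0664 BTU/lb


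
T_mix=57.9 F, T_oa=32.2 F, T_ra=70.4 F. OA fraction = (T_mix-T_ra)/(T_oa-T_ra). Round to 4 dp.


frac = (57.9 - 70.4) / (32.2 - 70.4) = 0.3272

0.3272


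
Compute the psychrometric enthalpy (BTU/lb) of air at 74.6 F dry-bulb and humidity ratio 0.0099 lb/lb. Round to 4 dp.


h = 0.24*74.6 + 0.0099*(1061+0.444*74.6) = 28.7358 BTU/lb

28.7358 BTU/lb


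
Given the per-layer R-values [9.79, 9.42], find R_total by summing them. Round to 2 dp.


R_total = 9.79 + 9.42 = 19.21

19.21


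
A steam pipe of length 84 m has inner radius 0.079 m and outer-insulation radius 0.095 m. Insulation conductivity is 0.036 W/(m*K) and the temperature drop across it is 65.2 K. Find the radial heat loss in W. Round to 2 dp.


Q = 2*pi*0.036*84*65.2/ln(0.095/0.079) = 6717.07 W

6717.07 W


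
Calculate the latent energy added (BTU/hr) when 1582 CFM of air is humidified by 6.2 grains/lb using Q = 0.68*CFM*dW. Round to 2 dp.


Q = 0.68 * 1582 * 6.2 = 6669.71 BTU/hr

6669.71 BTU/hr


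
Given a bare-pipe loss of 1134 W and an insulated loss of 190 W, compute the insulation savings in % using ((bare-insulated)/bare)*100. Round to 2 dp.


Savings = ((1134-190)/1134)*100 = 83.25 %

83.25 %


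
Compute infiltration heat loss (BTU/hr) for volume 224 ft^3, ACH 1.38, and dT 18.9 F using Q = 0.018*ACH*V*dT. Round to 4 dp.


Q = 0.018 * 1.38 * 224 * 18.9 = 105.1626 BTU/hr

105.1626 BTU/hr


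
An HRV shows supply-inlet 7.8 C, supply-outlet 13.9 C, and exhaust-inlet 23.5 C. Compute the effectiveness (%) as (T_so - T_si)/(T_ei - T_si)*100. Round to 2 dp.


eff = (13.9-7.8)/(23.5-7.8)*100 = 38.85 %

38.85 %


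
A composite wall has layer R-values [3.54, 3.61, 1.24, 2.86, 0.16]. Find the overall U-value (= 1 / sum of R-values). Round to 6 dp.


R_total = 3.54 + 3.61 + 1.24 + 2.86 + 0.16 = 11.41
U = 1/11.41 = 0.087642

0.087642


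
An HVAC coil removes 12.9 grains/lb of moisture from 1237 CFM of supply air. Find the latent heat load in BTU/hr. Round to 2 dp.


Q = 0.68 * 1237 * 12.9 = 10850.96 BTU/hr

10850.96 BTU/hr


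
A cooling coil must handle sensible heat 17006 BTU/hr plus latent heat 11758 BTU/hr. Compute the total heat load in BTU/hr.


Qt = 17006 + 11758 = 28764 BTU/hr

28764 BTU/hr


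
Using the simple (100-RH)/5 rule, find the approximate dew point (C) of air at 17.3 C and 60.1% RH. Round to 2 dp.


Td = 17.3 - (100-60.1)/5 = 9.32 C

9.32 C


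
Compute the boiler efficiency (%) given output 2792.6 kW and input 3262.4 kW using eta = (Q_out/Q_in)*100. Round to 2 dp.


eta = (2792.6/3262.4)*100 = 85.60 %

85.60 %


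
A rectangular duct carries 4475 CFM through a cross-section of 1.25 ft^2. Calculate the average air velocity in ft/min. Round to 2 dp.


V = 4475 / 1.25 = 3580.00 ft/min

3580.00 ft/min


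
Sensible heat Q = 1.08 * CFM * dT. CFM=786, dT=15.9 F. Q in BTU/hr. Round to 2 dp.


Q = 1.08 * 786 * 15.9 = 13497.19 BTU/hr

13497.19 BTU/hr


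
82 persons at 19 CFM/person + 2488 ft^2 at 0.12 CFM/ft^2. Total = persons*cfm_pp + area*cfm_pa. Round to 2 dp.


Total = 82*19 + 2488*0.12 = 1856.56 CFM

1856.56 CFM


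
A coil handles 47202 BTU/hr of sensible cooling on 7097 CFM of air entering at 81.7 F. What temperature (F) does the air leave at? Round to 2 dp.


dT = 47202/(1.08*7097) = 6.1583
T_leave = 81.7 - 6.1583 = 75.54 F

75.54 F


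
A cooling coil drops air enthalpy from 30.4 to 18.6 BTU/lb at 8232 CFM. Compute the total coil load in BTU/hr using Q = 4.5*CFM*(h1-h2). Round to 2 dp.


Q = 4.5 * 8232 * (30.4 - 18.6) = 437119.20 BTU/hr

437119.20 BTU/hr


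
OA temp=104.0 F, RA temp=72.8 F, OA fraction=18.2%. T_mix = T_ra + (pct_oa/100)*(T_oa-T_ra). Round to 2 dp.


T_mix = 72.8 + (18.2/100)*(104.0-72.8) = 78.48 F

78.48 F


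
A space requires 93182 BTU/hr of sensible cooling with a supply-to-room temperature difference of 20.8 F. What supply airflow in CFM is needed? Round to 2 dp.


CFM = 93182 / (1.08 * 20.8) = 4148.06

4148.06 CFM


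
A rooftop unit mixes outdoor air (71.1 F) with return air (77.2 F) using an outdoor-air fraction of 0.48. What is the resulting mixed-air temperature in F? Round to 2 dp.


T_mix = 0.48*71.1 + 0.52*77.2 = 74.27 F

74.27 F


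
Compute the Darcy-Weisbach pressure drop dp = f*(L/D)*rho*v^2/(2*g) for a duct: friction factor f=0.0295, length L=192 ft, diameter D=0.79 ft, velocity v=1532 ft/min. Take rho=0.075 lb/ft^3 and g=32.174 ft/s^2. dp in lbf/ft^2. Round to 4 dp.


v_fps = 1532/60 = 25.5333 ft/s
dp = 0.0295*(192/0.79)*0.075*25.5333^2/(2*32.174) = 5.4480 lbf/ft^2

5.4480 lbf/ft^2


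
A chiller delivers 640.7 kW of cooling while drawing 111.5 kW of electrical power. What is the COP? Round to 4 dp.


COP = 640.7 / 111.5 = 5.7462

5.7462


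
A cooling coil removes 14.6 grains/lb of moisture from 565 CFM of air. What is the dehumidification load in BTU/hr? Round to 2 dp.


Q = 0.68 * 565 * 14.6 = 5609.32 BTU/hr

5609.32 BTU/hr


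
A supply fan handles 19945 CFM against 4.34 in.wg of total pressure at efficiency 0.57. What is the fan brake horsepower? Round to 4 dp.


BHP = 19945 * 4.34 / (6356 * 0.57) = 23.8927 hp

23.8927 hp


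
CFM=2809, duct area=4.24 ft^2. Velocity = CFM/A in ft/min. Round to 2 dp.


V = 2809 / 4.24 = 662.50 ft/min

662.50 ft/min


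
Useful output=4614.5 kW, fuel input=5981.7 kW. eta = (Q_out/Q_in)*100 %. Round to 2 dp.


eta = (4614.5/5981.7)*100 = 77.14 %

77.14 %


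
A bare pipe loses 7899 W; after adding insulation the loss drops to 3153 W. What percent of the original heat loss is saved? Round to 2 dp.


Savings = ((7899-3153)/7899)*100 = 60.08 %

60.08 %


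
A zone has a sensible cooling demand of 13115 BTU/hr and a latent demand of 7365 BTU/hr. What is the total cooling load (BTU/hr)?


Qt = 13115 + 7365 = 20480 BTU/hr

20480 BTU/hr


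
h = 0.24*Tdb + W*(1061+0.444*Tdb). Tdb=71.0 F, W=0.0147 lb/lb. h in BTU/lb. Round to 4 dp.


h = 0.24*71.0 + 0.0147*(1061+0.444*71.0) = 33.1001 BTU/lb

33.1001 BTU/lb


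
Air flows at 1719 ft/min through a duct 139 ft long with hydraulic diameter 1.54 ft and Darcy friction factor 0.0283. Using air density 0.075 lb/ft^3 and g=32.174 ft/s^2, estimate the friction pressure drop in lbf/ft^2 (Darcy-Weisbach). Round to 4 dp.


v_fps = 1719/60 = 28.65 ft/s
dp = 0.0283*(139/1.54)*0.075*28.65^2/(2*32.174) = 2.4437 lbf/ft^2

2.4437 lbf/ft^2


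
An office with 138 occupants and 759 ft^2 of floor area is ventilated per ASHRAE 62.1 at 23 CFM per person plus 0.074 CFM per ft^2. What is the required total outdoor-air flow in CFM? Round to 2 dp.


Total = 138*23 + 759*0.074 = 3230.17 CFM

3230.17 CFM


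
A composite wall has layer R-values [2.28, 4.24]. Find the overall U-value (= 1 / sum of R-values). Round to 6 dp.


R_total = 2.28 + 4.24 = 6.52
U = 1/6.52 = 0.153374

0.153374


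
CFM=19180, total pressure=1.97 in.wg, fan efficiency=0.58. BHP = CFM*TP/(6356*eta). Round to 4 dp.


BHP = 19180 * 1.97 / (6356 * 0.58) = 10.2495 hp

10.2495 hp


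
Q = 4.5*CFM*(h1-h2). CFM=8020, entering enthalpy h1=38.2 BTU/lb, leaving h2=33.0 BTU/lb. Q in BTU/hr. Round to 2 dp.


Q = 4.5 * 8020 * (38.2 - 33.0) = 187668.00 BTU/hr

187668.00 BTU/hr


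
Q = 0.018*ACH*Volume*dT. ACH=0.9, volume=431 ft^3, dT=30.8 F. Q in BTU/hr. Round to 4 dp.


Q = 0.018 * 0.9 * 431 * 30.8 = 215.0518 BTU/hr

215.0518 BTU/hr


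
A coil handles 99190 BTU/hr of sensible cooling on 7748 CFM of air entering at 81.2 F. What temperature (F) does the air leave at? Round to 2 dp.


dT = 99190/(1.08*7748) = 11.8537
T_leave = 81.2 - 11.8537 = 69.35 F

69.35 F


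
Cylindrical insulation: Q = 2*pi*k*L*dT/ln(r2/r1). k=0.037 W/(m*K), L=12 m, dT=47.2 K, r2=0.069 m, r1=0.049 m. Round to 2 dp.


Q = 2*pi*0.037*12*47.2/ln(0.069/0.049) = 384.69 W

384.69 W


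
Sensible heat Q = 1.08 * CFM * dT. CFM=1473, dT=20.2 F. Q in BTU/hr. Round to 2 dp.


Q = 1.08 * 1473 * 20.2 = 32134.97 BTU/hr

32134.97 BTU/hr


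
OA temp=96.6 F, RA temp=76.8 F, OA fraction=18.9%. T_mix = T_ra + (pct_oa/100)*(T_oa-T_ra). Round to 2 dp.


T_mix = 76.8 + (18.9/100)*(96.6-76.8) = 80.54 F

80.54 F


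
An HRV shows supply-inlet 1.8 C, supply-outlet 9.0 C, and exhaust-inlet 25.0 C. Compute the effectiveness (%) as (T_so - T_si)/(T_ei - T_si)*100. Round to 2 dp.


eff = (9.0-1.8)/(25.0-1.8)*100 = 31.03 %

31.03 %


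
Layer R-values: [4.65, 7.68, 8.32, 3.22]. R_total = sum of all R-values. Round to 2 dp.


R_total = 4.65 + 7.68 + 8.32 + 3.22 = 23.87

23.87


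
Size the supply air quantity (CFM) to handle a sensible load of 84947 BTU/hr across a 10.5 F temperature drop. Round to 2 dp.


CFM = 84947 / (1.08 * 10.5) = 7490.92

7490.92 CFM


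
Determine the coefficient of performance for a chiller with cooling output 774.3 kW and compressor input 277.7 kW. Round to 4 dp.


COP = 774.3 / 277.7 = 2.7883

2.7883


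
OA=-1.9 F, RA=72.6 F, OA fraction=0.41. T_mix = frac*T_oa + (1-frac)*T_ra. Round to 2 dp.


T_mix = 0.41*(-1.9) + 0.59*72.6 = 42.06 F

42.06 F


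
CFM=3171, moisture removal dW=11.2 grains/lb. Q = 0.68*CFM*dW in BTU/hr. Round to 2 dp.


Q = 0.68 * 3171 * 11.2 = 24150.34 BTU/hr

24150.34 BTU/hr


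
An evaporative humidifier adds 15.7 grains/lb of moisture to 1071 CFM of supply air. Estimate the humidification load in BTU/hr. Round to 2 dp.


Q = 0.68 * 1071 * 15.7 = 11434.00 BTU/hr

11434.00 BTU/hr


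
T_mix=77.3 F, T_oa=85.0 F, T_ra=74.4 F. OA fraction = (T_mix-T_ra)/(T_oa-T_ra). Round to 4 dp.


frac = (77.3 - 74.4) / (85.0 - 74.4) = 0.2736

0.2736


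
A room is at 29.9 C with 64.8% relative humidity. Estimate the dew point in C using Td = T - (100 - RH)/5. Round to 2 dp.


Td = 29.9 - (100-64.8)/5 = 22.86 C

22.86 C


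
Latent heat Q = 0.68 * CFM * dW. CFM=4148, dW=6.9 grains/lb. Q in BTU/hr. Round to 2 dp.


Q = 0.68 * 4148 * 6.9 = 19462.42 BTU/hr

19462.42 BTU/hr


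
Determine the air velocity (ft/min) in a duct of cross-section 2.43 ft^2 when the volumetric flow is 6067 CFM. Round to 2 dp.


V = 6067 / 2.43 = 2496.71 ft/min

2496.71 ft/min


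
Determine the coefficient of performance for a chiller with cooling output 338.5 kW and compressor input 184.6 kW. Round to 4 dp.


COP = 338.5 / 184.6 = 1.8337

1.8337


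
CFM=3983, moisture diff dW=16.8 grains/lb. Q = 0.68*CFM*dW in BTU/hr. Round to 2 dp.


Q = 0.68 * 3983 * 16.8 = 45501.79 BTU/hr

45501.79 BTU/hr


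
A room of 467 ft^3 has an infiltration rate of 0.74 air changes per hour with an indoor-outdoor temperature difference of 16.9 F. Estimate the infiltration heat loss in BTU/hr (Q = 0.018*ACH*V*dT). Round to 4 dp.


Q = 0.018 * 0.74 * 467 * 16.9 = 105.1254 BTU/hr

105.1254 BTU/hr


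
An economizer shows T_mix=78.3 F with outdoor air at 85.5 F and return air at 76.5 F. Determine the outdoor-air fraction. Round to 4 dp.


frac = (78.3 - 76.5) / (85.5 - 76.5) = 0.2000

0.2000


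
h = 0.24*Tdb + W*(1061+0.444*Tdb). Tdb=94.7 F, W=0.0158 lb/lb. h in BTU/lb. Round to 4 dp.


h = 0.24*94.7 + 0.0158*(1061+0.444*94.7) = 40.1561 BTU/lb

40.1561 BTU/lb


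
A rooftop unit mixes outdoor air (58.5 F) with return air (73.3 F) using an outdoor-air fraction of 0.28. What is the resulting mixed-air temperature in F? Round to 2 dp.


T_mix = 0.28*58.5 + 0.72*73.3 = 69.16 F

69.16 F


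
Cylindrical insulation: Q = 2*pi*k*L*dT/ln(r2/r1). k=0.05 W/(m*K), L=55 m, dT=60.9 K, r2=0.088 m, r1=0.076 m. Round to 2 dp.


Q = 2*pi*0.05*55*60.9/ln(0.088/0.076) = 7177.70 W

7177.70 W


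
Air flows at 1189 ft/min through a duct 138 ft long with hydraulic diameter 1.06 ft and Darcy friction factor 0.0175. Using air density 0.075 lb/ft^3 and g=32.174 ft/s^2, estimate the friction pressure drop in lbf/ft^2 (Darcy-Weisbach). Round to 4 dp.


v_fps = 1189/60 = 19.8167 ft/s
dp = 0.0175*(138/1.06)*0.075*19.8167^2/(2*32.174) = 1.0428 lbf/ft^2

1.0428 lbf/ft^2


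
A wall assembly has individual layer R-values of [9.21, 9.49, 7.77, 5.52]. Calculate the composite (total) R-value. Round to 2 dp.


R_total = 9.21 + 9.49 + 7.77 + 5.52 = 31.99

31.99


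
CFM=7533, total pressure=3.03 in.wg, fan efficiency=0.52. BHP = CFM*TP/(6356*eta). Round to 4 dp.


BHP = 7533 * 3.03 / (6356 * 0.52) = 6.9059 hp

6.9059 hp


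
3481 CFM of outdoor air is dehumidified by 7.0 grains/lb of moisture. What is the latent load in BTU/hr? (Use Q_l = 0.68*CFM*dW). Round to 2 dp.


Q = 0.68 * 3481 * 7.0 = 16569.56 BTU/hr

16569.56 BTU/hr


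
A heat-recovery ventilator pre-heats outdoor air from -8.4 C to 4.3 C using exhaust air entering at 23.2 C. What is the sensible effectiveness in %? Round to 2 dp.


eff = (4.3-(-8.4))/(23.2-(-8.4))*100 = 40.19 %

40.19 %


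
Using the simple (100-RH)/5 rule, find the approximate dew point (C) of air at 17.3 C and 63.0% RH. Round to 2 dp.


Td = 17.3 - (100-63.0)/5 = 9.90 C

9.90 C


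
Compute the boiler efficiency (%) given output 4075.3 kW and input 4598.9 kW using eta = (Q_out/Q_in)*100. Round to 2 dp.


eta = (4075.3/4598.9)*100 = 88.61 %

88.61 %


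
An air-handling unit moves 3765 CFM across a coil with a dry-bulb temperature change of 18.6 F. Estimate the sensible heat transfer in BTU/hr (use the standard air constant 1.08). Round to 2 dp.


Q = 1.08 * 3765 * 18.6 = 75631.32 BTU/hr

75631.32 BTU/hr


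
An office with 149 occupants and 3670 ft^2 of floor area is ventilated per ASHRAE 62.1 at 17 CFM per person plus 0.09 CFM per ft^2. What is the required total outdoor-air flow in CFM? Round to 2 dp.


Total = 149*17 + 3670*0.09 = 2863.30 CFM

2863.30 CFM


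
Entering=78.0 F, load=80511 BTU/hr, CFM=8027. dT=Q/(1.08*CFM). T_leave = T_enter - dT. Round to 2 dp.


dT = 80511/(1.08*8027) = 9.2871
T_leave = 78.0 - 9.2871 = 68.71 F

68.71 F


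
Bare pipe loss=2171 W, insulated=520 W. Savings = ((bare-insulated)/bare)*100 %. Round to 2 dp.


Savings = ((2171-520)/2171)*100 = 76.05 %

76.05 %


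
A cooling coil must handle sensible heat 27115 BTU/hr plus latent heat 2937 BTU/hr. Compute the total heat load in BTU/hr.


Qt = 27115 + 2937 = 30052 BTU/hr

30052 BTU/hr


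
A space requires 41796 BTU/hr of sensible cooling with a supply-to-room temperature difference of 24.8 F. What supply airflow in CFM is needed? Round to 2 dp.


CFM = 41796 / (1.08 * 24.8) = 1560.48

1560.48 CFM


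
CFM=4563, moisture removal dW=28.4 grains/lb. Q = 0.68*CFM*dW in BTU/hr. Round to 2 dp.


Q = 0.68 * 4563 * 28.4 = 88120.66 BTU/hr

88120.66 BTU/hr


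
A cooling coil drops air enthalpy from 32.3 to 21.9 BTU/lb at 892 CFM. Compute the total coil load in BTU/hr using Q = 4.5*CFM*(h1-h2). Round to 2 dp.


Q = 4.5 * 892 * (32.3 - 21.9) = 41745.60 BTU/hr

41745.60 BTU/hr


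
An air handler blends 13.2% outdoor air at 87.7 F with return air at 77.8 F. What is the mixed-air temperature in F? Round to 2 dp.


T_mix = 77.8 + (13.2/100)*(87.7-77.8) = 79.11 F

79.11 F


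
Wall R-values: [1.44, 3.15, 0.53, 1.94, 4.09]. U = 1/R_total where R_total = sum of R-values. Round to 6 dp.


R_total = 1.44 + 3.15 + 0.53 + 1.94 + 4.09 = 11.15
U = 1/11.15 = 0.089686

0.089686


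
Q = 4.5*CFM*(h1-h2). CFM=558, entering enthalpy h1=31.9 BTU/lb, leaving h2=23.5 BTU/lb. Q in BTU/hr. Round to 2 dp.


Q = 4.5 * 558 * (31.9 - 23.5) = 21092.40 BTU/hr

21092.40 BTU/hr


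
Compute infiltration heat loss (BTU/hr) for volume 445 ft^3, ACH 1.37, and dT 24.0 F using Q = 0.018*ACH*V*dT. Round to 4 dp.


Q = 0.018 * 1.37 * 445 * 24.0 = 263.3688 BTU/hr

263.3688 BTU/hr


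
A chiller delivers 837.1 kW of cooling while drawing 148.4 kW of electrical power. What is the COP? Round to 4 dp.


COP = 837.1 / 148.4 = 5.6408

5.6408


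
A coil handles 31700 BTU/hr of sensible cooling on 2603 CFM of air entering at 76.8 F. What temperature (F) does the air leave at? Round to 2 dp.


dT = 31700/(1.08*2603) = 11.2762
T_leave = 76.8 - 11.2762 = 65.52 F

65.52 F


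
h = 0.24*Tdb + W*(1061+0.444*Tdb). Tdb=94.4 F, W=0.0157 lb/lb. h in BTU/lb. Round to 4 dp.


h = 0.24*94.4 + 0.0157*(1061+0.444*94.4) = 39.9717 BTU/lb

39.9717 BTU/lb


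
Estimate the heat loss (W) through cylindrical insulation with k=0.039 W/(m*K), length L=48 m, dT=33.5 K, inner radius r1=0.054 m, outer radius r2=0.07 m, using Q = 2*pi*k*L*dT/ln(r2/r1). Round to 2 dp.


Q = 2*pi*0.039*48*33.5/ln(0.07/0.054) = 1518.36 W

1518.36 W


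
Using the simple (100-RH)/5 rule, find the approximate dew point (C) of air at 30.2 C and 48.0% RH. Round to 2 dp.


Td = 30.2 - (100-48.0)/5 = 19.80 C

19.80 C


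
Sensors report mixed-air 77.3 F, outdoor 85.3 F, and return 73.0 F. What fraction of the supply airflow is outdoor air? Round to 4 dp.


frac = (77.3 - 73.0) / (85.3 - 73.0) = 0.3496

0.3496


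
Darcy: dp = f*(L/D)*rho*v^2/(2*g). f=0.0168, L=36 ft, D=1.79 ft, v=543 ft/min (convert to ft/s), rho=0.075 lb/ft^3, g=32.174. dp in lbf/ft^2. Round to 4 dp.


v_fps = 543/60 = 9.05 ft/s
dp = 0.0168*(36/1.79)*0.075*9.05^2/(2*32.174) = 0.0323 lbf/ft^2

0.0323 lbf/ft^2


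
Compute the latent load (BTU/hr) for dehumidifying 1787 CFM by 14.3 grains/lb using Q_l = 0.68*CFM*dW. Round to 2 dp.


Q = 0.68 * 1787 * 14.3 = 17376.79 BTU/hr

17376.79 BTU/hr


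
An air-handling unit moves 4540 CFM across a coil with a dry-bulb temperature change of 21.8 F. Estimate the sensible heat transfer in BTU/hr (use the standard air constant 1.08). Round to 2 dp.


Q = 1.08 * 4540 * 21.8 = 106889.76 BTU/hr

106889.76 BTU/hr


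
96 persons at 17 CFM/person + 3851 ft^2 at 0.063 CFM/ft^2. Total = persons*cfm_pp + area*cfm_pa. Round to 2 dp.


Total = 96*17 + 3851*0.063 = 1874.61 CFM

1874.61 CFM


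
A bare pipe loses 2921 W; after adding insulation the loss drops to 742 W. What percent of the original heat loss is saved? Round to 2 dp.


Savings = ((2921-742)/2921)*100 = 74.60 %

74.60 %


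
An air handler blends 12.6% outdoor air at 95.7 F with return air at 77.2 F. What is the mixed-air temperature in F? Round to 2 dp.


T_mix = 77.2 + (12.6/100)*(95.7-77.2) = 79.53 F

79.53 F


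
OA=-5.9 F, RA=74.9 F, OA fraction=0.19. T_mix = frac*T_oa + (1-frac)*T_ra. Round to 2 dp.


T_mix = 0.19*(-5.9) + 0.81*74.9 = 59.55 F

59.55 F


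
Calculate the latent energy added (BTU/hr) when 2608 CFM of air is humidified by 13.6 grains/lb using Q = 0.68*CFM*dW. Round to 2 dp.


Q = 0.68 * 2608 * 13.6 = 24118.78 BTU/hr

24118.78 BTU/hr


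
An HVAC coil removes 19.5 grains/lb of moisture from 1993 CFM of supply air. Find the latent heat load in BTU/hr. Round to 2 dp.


Q = 0.68 * 1993 * 19.5 = 26427.18 BTU/hr

26427.18 BTU/hr


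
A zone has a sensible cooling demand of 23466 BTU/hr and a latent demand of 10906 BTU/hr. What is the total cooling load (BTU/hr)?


Qt = 23466 + 10906 = 34372 BTU/hr

34372 BTU/hr


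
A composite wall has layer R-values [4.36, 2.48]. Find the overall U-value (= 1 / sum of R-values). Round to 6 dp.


R_total = 4.36 + 2.48 = 6.84
U = 1/6.84 = 0.146199

0.146199


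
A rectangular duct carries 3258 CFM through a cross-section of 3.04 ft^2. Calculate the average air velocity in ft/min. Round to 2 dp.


V = 3258 / 3.04 = 1071.71 ft/min

1071.71 ft/min


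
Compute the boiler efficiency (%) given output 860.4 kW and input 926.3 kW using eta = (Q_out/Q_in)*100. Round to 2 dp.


eta = (860.4/926.3)*100 = 92.89 %

92.89 %


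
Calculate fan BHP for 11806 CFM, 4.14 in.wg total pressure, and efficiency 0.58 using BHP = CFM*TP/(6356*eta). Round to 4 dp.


BHP = 11806 * 4.14 / (6356 * 0.58) = 13.2584 hp

13.2584 hp
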